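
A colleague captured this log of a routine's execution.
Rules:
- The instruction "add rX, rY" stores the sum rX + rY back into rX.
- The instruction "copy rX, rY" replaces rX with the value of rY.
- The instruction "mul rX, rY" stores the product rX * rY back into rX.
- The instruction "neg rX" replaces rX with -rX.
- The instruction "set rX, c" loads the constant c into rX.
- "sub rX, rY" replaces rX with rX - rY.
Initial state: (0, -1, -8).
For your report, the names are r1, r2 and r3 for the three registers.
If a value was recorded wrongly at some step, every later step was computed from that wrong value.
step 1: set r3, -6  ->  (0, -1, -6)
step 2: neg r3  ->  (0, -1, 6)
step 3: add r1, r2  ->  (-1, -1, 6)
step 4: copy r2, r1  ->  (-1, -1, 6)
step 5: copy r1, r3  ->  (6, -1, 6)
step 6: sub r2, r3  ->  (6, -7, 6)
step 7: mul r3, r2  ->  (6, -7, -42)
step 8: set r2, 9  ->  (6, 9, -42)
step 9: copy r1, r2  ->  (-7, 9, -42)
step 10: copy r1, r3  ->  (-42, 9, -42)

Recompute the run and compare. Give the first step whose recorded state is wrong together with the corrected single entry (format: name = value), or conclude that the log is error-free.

Step 1: r3 = -6 — agrees with the log.
Step 2: r3 = -(-6) = 6 — verified.
Step 3: r1 = 0 + -1 = -1 — consistent with the log.
Step 4: r2 = -1 — agrees with the log.
Step 5: r1 = 6 — confirmed correct.
Step 6: r2 = -1 - 6 = -7 — exactly as logged.
Step 7: r3 = 6 * -7 = -42 — matches.
Step 8: r2 = 9 — agrees with the log.
Step 9: r1 = 9 — first mismatch against the log.
So the first discrepancy is step 9, where the right value is r1 = 9.

step 9, r1 = 9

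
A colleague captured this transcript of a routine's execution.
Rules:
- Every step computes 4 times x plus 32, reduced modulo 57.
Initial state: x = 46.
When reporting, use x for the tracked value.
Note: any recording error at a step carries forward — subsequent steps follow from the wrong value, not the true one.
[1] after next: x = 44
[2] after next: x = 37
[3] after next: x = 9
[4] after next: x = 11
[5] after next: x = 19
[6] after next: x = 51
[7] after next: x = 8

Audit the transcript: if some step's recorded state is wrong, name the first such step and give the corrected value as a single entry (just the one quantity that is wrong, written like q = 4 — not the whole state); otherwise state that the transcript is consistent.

step 1, x = 45

1. x = (4*46 + 32) mod 57 = 45 (the entry is off here)
First deviation found at step 1; the corrected entry is x = 45.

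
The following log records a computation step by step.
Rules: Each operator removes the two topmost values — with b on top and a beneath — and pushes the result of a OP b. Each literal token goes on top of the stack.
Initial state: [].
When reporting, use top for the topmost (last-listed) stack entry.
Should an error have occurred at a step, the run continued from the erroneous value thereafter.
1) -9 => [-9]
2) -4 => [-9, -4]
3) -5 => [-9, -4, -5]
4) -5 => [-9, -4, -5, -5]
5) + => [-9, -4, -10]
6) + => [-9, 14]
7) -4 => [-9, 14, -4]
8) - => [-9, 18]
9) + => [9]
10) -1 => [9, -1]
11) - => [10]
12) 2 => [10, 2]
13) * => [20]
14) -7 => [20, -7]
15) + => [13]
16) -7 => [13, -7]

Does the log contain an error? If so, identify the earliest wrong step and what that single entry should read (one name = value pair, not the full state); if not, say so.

step 6, top = -14

Step 1: push -9: top = -9 — confirmed correct.
Step 2: push -4: top = -4 — confirmed correct.
Step 3: push -5: top = -5 — no discrepancy.
Step 4: push -5: top = -5 — agrees with the log.
Step 5: -5 + -5 = -10 — in agreement.
Step 6: -4 + -10 = -14 — the recorded entry deviates here.
That makes step 6 the first incorrect line — top = -14 is what it should show.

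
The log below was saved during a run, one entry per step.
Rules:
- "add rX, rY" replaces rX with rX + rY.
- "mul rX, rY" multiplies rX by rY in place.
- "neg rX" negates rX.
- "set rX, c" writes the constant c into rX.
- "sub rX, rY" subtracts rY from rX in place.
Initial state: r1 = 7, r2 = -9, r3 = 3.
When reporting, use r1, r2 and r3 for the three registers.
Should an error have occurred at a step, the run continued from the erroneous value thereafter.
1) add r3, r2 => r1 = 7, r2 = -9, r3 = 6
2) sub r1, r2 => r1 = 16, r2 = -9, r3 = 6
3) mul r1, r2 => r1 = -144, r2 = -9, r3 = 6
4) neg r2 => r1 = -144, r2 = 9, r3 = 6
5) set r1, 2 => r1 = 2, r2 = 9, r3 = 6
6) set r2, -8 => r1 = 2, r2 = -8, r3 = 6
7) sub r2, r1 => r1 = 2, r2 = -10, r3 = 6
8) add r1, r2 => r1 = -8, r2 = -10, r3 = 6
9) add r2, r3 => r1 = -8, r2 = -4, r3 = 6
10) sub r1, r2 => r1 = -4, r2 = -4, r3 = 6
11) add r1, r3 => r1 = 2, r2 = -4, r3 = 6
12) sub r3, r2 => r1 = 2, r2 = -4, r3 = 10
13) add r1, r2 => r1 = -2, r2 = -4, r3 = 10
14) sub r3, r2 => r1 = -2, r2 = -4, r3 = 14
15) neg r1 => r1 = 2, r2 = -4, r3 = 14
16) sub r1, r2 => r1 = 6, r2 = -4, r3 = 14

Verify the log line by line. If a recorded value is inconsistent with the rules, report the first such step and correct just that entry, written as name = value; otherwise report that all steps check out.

Recomputing the run from the initial state:
step 1: r1 = 7, r2 = -9, r3 = -6
step 2: r1 = 16, r2 = -9, r3 = -6
step 3: r1 = -144, r2 = -9, r3 = -6
step 4: r1 = -144, r2 = 9, r3 = -6
step 5: r1 = 2, r2 = 9, r3 = -6
step 6: r1 = 2, r2 = -8, r3 = -6
step 7: r1 = 2, r2 = -10, r3 = -6
step 8: r1 = -8, r2 = -10, r3 = -6
step 9: r1 = -8, r2 = -16, r3 = -6
step 10: r1 = 8, r2 = -16, r3 = -6
step 11: r1 = 2, r2 = -16, r3 = -6
step 12: r1 = 2, r2 = -16, r3 = 10
step 13: r1 = -14, r2 = -16, r3 = 10
step 14: r1 = -14, r2 = -16, r3 = 26
step 15: r1 = 14, r2 = -16, r3 = 26
step 16: r1 = 30, r2 = -16, r3 = 26
The first disagreement with the log is at step 1, where the value should be r3 = -6.

step 1, r3 = -6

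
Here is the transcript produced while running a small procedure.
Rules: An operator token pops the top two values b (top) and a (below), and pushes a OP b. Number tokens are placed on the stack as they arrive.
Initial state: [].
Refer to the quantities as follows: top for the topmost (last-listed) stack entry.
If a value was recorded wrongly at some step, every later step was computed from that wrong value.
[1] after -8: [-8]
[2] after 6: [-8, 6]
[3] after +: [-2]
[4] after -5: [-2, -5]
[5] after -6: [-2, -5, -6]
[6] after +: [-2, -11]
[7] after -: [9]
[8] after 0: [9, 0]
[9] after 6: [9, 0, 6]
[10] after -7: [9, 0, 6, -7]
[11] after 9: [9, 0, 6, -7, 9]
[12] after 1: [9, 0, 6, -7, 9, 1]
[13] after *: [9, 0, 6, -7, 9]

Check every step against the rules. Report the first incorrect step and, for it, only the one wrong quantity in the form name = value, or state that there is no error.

no error

Recomputing the run from the initial state:
step 1: [-8]
step 2: [-8, 6]
step 3: [-2]
step 4: [-2, -5]
step 5: [-2, -5, -6]
step 6: [-2, -11]
step 7: [9]
step 8: [9, 0]
step 9: [9, 0, 6]
step 10: [9, 0, 6, -7]
step 11: [9, 0, 6, -7, 9]
step 12: [9, 0, 6, -7, 9, 1]
step 13: [9, 0, 6, -7, 9]
This matches the transcript at every step.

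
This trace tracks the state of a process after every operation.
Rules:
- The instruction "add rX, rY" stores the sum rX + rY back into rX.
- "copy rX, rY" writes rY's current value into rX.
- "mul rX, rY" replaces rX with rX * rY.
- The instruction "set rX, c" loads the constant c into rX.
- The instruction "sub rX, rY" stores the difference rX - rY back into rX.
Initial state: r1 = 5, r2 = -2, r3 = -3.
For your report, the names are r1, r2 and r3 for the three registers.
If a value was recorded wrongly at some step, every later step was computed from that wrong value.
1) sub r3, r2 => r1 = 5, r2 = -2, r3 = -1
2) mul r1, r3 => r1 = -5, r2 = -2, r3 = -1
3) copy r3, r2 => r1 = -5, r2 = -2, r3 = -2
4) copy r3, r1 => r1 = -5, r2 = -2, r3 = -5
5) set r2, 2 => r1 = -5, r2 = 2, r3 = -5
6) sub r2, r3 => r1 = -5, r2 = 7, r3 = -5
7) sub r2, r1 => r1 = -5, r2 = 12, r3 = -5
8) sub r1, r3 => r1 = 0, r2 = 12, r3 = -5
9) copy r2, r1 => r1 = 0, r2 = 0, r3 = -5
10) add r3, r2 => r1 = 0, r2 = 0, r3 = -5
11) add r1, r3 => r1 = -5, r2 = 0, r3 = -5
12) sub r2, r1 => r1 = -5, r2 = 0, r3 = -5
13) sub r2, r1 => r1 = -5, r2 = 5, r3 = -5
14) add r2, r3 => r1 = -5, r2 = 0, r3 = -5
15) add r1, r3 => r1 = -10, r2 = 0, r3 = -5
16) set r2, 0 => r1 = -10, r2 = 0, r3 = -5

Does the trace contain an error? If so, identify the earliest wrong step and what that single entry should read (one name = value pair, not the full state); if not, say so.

step 12, r2 = 5

Recomputing the run from the initial state:
step 1: r1 = 5, r2 = -2, r3 = -1
step 2: r1 = -5, r2 = -2, r3 = -1
step 3: r1 = -5, r2 = -2, r3 = -2
step 4: r1 = -5, r2 = -2, r3 = -5
step 5: r1 = -5, r2 = 2, r3 = -5
step 6: r1 = -5, r2 = 7, r3 = -5
step 7: r1 = -5, r2 = 12, r3 = -5
step 8: r1 = 0, r2 = 12, r3 = -5
step 9: r1 = 0, r2 = 0, r3 = -5
step 10: r1 = 0, r2 = 0, r3 = -5
step 11: r1 = -5, r2 = 0, r3 = -5
step 12: r1 = -5, r2 = 5, r3 = -5
step 13: r1 = -5, r2 = 10, r3 = -5
step 14: r1 = -5, r2 = 5, r3 = -5
step 15: r1 = -10, r2 = 5, r3 = -5
step 16: r1 = -10, r2 = 0, r3 = -5
The first disagreement with the trace is at step 12, where the value should be r2 = 5.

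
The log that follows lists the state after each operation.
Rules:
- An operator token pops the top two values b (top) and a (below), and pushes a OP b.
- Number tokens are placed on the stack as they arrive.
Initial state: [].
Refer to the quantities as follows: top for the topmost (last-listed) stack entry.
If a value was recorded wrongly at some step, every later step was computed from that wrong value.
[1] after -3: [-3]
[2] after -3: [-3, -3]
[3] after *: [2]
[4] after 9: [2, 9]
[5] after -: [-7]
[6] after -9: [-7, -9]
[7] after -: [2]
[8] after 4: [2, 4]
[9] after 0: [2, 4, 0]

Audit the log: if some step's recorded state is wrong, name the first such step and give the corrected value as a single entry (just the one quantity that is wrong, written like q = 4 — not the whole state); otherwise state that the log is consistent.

step 3, top = 9

Recomputing the run from the initial state:
step 1: [-3]
step 2: [-3, -3]
step 3: [9]
step 4: [9, 9]
step 5: [0]
step 6: [0, -9]
step 7: [9]
step 8: [9, 4]
step 9: [9, 4, 0]
The first disagreement with the log is at step 3, where the value should be top = 9.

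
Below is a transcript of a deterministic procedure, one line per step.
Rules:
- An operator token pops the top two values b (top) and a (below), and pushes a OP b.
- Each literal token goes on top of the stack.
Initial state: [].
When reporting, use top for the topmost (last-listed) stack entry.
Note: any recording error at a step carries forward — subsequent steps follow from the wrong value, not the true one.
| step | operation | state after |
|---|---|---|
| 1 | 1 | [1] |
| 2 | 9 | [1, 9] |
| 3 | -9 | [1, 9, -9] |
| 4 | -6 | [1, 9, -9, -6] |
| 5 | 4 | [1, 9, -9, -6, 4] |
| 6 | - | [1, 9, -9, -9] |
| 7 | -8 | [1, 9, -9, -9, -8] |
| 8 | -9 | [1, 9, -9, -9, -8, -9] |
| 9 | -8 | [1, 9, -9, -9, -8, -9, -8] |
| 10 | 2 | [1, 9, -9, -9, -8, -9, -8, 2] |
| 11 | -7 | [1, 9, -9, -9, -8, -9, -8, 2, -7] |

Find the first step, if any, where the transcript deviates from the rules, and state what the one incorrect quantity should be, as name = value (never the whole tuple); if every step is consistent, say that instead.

step 1: push 1: top = 1 -> confirmed correct
step 2: push 9: top = 9 -> in agreement
step 3: push -9: top = -9 -> checks out
step 4: push -6: top = -6 -> agrees with the transcript
step 5: push 4: top = 4 -> confirmed correct
step 6: -6 - 4 = -10 -> the transcript has a different value
The audit stops at step 6: the recorded entry is wrong and should be top = -10.

step 6, top = -10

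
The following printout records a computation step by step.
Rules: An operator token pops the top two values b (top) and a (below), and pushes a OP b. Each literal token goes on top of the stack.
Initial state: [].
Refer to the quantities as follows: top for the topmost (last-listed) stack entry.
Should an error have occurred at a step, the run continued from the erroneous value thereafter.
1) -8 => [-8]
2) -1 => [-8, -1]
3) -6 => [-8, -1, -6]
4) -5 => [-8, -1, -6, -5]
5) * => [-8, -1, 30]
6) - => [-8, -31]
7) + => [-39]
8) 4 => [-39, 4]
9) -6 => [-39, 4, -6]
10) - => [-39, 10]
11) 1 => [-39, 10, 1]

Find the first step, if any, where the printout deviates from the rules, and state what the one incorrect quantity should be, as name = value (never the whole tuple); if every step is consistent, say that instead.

Recomputing the run from the initial state:
step 1: [-8]
step 2: [-8, -1]
step 3: [-8, -1, -6]
step 4: [-8, -1, -6, -5]
step 5: [-8, -1, 30]
step 6: [-8, -31]
step 7: [-39]
step 8: [-39, 4]
step 9: [-39, 4, -6]
step 10: [-39, 10]
step 11: [-39, 10, 1]
This matches the printout at every step.

no error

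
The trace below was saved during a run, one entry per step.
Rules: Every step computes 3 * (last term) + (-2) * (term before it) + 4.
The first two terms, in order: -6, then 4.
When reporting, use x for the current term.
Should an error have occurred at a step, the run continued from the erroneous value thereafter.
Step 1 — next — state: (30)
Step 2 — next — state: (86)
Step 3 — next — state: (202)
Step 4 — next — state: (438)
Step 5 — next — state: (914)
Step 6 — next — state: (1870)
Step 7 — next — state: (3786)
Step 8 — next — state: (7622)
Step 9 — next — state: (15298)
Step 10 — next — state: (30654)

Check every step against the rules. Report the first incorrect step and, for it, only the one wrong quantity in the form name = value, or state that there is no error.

Recomputing the run from the initial state:
step 1: x = 28
step 2: x = 80
step 3: x = 188
step 4: x = 408
step 5: x = 852
step 6: x = 1744
step 7: x = 3532
step 8: x = 7112
step 9: x = 14276
step 10: x = 28608
The first disagreement with the trace is at step 1, where the value should be x = 28.

step 1, x = 28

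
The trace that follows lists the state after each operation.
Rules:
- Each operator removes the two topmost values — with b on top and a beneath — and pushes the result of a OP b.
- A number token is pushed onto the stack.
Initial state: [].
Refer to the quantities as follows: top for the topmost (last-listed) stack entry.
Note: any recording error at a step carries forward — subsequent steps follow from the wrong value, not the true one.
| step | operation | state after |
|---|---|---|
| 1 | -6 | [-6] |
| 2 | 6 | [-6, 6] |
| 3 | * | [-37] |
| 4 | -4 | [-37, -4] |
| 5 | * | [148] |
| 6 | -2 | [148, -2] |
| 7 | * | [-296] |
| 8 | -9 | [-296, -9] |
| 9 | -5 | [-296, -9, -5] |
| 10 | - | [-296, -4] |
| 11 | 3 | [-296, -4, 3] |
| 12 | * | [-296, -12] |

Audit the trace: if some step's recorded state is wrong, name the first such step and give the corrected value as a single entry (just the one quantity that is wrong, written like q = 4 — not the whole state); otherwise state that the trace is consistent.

step 3, top = -36

Step 1: push -6: top = -6 — verified.
Step 2: push 6: top = 6 — same as recorded.
Step 3: -6 * 6 = -36 — this is not what the trace shows.
The earliest wrong entry is at step 3: it should read top = -36.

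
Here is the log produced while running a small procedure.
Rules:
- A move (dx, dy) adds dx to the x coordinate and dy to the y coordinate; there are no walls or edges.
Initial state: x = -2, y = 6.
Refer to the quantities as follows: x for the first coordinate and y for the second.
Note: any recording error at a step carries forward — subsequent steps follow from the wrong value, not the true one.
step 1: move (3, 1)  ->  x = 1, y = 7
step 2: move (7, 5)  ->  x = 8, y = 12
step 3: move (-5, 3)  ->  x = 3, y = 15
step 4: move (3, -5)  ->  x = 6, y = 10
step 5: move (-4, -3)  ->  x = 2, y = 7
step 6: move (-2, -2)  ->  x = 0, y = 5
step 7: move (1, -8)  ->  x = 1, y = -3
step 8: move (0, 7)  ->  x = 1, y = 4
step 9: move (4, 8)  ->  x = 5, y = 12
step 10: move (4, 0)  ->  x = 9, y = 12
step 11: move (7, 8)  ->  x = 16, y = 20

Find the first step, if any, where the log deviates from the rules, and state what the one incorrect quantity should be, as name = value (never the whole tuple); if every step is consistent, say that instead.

no error

Step 1: x = -2 + (3) = 1, y = 6 + (1) = 7 — verified.
Step 2: x = 1 + (7) = 8, y = 7 + (5) = 12 — confirmed correct.
Step 3: x = 8 + (-5) = 3, y = 12 + (3) = 15 — verified.
Step 4: x = 3 + (3) = 6, y = 15 + (-5) = 10 — exactly as logged.
Step 5: x = 6 + (-4) = 2, y = 10 + (-3) = 7 — exactly as logged.
Step 6: x = 2 + (-2) = 0, y = 7 + (-2) = 5 — confirmed correct.
Step 7: x = 0 + (1) = 1, y = 5 + (-8) = -3 — no discrepancy.
Step 8: x = 1 + (0) = 1, y = -3 + (7) = 4 — agrees with the log.
Step 9: x = 1 + (4) = 5, y = 4 + (8) = 12 — no discrepancy.
Step 10: x = 5 + (4) = 9, y = 12 + (0) = 12 — exactly as logged.
Step 11: x = 9 + (7) = 16, y = 12 + (8) = 20 — consistent with the log.
All steps check out; nothing to correct.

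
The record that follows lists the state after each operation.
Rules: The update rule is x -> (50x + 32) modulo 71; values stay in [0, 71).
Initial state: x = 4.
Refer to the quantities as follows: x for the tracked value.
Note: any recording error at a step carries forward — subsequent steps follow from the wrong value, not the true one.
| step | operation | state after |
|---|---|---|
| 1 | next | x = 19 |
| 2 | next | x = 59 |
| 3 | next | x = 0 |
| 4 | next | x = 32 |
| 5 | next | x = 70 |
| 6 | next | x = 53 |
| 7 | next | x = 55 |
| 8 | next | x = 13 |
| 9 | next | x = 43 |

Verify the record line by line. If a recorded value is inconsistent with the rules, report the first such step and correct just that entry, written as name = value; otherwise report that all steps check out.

Recomputing the run from the initial state:
step 1: x = 19
step 2: x = 59
step 3: x = 0
step 4: x = 32
step 5: x = 70
step 6: x = 53
step 7: x = 55
step 8: x = 13
step 9: x = 43
This matches the record at every step.

no error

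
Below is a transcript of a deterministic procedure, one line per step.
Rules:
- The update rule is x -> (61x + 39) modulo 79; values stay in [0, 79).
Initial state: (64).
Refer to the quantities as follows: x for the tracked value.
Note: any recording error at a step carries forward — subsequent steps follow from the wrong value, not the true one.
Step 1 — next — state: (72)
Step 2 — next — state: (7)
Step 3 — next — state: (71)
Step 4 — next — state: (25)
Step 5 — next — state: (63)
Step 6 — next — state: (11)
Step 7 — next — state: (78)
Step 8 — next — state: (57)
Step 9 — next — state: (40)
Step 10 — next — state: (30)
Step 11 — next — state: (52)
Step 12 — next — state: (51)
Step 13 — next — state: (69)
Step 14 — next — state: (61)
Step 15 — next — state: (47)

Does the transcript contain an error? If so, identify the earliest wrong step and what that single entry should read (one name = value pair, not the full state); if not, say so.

step 1: x = (61*64 + 39) mod 79 = 72 -> matches
step 2: x = (61*72 + 39) mod 79 = 7 -> exactly as logged
step 3: x = (61*7 + 39) mod 79 = 71 -> no discrepancy
step 4: x = (61*71 + 39) mod 79 = 25 -> exactly as logged
step 5: x = (61*25 + 39) mod 79 = 63 -> confirmed correct
step 6: x = (61*63 + 39) mod 79 = 11 -> checks out
step 7: x = (61*11 + 39) mod 79 = 78 -> verified
step 8: x = (61*78 + 39) mod 79 = 57 -> same as recorded
step 9: x = (61*57 + 39) mod 79 = 40 -> checks out
step 10: x = (61*40 + 39) mod 79 = 30 -> exactly as logged
step 11: x = (61*30 + 39) mod 79 = 52 -> agrees with the transcript
step 12: x = (61*52 + 39) mod 79 = 51 -> no discrepancy
step 13: x = (61*51 + 39) mod 79 = 69 -> no discrepancy
step 14: x = (61*69 + 39) mod 79 = 61 -> exactly as logged
step 15: x = (61*61 + 39) mod 79 = 47 -> consistent with the transcript
All steps check out; nothing to correct.

no error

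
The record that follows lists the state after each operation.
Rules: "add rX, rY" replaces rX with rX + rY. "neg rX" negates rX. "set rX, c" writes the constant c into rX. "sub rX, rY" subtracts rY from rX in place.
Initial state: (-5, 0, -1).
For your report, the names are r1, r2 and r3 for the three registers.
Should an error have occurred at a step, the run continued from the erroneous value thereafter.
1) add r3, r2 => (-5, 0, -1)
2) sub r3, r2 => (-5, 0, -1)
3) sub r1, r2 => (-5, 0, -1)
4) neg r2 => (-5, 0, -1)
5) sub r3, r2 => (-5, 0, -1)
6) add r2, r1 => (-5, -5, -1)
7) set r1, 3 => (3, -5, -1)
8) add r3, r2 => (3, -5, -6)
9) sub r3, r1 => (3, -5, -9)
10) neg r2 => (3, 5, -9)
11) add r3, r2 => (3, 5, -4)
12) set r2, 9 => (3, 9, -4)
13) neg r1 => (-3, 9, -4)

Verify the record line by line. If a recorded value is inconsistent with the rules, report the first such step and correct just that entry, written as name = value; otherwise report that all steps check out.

step 1: r3 = -1 + 0 = -1 -> same as recorded
step 2: r3 = -1 - 0 = -1 -> checks out
step 3: r1 = -5 - 0 = -5 -> checks out
step 4: r2 = -(0) = 0 -> no discrepancy
step 5: r3 = -1 - 0 = -1 -> no discrepancy
step 6: r2 = 0 + -5 = -5 -> same as recorded
step 7: r1 = 3 -> in agreement
step 8: r3 = -1 + -5 = -6 -> in agreement
step 9: r3 = -6 - 3 = -9 -> confirmed correct
step 10: r2 = -(-5) = 5 -> verified
step 11: r3 = -9 + 5 = -4 -> agrees with the record
step 12: r2 = 9 -> matches
step 13: r1 = -(3) = -3 -> consistent with the record
Nothing is out of place; the run is error-free.

no error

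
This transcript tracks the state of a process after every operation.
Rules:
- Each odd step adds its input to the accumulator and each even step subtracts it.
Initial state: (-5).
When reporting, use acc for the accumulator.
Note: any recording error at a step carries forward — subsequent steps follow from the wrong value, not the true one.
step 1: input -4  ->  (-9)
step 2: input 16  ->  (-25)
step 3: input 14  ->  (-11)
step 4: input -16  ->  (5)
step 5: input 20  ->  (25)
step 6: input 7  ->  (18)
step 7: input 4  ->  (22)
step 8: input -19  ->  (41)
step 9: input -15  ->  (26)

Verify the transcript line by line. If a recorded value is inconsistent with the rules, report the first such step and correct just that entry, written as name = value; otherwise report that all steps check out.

Step 1: acc = -5 + -4 = -9 — exactly as logged.
Step 2: acc = -9 - 16 = -25 — checks out.
Step 3: acc = -25 + 14 = -11 — no discrepancy.
Step 4: acc = -11 - -16 = 5 — verified.
Step 5: acc = 5 + 20 = 25 — same as recorded.
Step 6: acc = 25 - 7 = 18 — confirmed correct.
Step 7: acc = 18 + 4 = 22 — same as recorded.
Step 8: acc = 22 - -19 = 41 — same as recorded.
Step 9: acc = 41 + -15 = 26 — same as recorded.
Every step is consistent.

no error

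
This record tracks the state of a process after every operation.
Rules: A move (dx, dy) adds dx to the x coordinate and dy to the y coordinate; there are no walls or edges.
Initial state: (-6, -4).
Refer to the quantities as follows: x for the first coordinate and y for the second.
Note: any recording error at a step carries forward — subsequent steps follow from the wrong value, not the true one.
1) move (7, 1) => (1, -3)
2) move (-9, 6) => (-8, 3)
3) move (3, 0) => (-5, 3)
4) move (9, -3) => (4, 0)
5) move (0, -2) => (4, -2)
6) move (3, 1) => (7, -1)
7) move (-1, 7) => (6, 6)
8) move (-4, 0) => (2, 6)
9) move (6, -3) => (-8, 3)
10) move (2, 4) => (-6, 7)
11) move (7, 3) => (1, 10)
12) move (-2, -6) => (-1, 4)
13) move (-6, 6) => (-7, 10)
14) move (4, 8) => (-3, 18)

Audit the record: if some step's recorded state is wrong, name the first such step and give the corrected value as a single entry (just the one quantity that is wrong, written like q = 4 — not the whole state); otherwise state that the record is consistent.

step 9, x = 8

Step 1: x = -6 + (7) = 1, y = -4 + (1) = -3 — confirmed correct.
Step 2: x = 1 + (-9) = -8, y = -3 + (6) = 3 — no discrepancy.
Step 3: x = -8 + (3) = -5, y = 3 + (0) = 3 — in agreement.
Step 4: x = -5 + (9) = 4, y = 3 + (-3) = 0 — verified.
Step 5: x = 4 + (0) = 4, y = 0 + (-2) = -2 — consistent with the record.
Step 6: x = 4 + (3) = 7, y = -2 + (1) = -1 — consistent with the record.
Step 7: x = 7 + (-1) = 6, y = -1 + (7) = 6 — no discrepancy.
Step 8: x = 6 + (-4) = 2, y = 6 + (0) = 6 — consistent with the record.
Step 9: x = 2 + (6) = 8, y = 6 + (-3) = 3 — not what was recorded.
Step 9 is the first one off; corrected, x = 8.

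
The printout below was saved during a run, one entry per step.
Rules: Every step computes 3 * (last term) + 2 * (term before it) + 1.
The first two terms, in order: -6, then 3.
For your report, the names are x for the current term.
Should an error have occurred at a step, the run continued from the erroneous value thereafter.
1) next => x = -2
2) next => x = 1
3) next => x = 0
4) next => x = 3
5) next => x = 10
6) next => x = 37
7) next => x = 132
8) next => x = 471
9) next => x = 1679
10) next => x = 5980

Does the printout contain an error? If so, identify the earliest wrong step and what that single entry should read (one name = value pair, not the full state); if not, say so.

step 1: x = 3*(3) + (2)*(-6) + (1) = -2 -> exactly as logged
step 2: x = 3*(-2) + (2)*(3) + (1) = 1 -> checks out
step 3: x = 3*(1) + (2)*(-2) + (1) = 0 -> consistent with the printout
step 4: x = 3*(0) + (2)*(1) + (1) = 3 -> exactly as logged
step 5: x = 3*(3) + (2)*(0) + (1) = 10 -> agrees with the printout
step 6: x = 3*(10) + (2)*(3) + (1) = 37 -> same as recorded
step 7: x = 3*(37) + (2)*(10) + (1) = 132 -> agrees with the printout
step 8: x = 3*(132) + (2)*(37) + (1) = 471 -> same as recorded
step 9: x = 3*(471) + (2)*(132) + (1) = 1678 -> a discrepancy with the printout
First incorrect step: 9; the correct value is x = 1678.

step 9, x = 1678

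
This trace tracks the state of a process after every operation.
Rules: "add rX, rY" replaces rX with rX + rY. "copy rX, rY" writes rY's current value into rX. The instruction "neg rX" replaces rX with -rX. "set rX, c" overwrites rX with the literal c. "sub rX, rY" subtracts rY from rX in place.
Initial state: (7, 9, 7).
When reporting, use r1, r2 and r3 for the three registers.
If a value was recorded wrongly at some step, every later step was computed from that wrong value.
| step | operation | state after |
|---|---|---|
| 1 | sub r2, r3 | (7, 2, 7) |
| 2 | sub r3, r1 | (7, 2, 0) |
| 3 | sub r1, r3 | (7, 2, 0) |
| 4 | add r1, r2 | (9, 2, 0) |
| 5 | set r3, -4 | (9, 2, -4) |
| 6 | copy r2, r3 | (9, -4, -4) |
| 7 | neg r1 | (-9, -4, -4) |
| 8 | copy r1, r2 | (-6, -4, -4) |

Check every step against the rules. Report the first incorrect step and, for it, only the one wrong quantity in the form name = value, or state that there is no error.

Recomputing the run from the initial state:
step 1: r1 = 7, r2 = 2, r3 = 7
step 2: r1 = 7, r2 = 2, r3 = 0
step 3: r1 = 7, r2 = 2, r3 = 0
step 4: r1 = 9, r2 = 2, r3 = 0
step 5: r1 = 9, r2 = 2, r3 = -4
step 6: r1 = 9, r2 = -4, r3 = -4
step 7: r1 = -9, r2 = -4, r3 = -4
step 8: r1 = -4, r2 = -4, r3 = -4
The first disagreement with the trace is at step 8, where the value should be r1 = -4.

step 8, r1 = -4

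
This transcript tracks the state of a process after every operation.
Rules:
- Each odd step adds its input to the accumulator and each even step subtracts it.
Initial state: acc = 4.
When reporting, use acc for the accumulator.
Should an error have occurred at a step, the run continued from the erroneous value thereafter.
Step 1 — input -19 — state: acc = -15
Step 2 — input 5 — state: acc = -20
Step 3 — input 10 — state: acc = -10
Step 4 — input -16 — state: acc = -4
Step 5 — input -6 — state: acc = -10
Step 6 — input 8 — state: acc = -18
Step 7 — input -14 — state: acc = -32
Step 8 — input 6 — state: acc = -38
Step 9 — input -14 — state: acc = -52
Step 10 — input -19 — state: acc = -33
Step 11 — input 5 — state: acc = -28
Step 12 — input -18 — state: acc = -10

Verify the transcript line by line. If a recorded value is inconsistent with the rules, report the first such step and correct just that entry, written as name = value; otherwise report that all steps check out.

step 4, acc = 6

Step 1: acc = 4 + -19 = -15 — same as recorded.
Step 2: acc = -15 - 5 = -20 — exactly as logged.
Step 3: acc = -20 + 10 = -10 — in agreement.
Step 4: acc = -10 - -16 = 6 — the transcript has a different value.
Step 4 is the first one off; corrected, acc = 6.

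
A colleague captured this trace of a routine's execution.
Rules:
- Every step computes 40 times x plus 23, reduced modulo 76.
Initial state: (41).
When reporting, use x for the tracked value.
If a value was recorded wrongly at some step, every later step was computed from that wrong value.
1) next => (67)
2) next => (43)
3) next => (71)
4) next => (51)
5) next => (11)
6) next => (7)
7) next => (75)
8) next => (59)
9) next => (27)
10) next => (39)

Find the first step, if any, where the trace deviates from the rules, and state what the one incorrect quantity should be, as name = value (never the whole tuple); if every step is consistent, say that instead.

no error

Step 1: x = (40*41 + 23) mod 76 = 67 — verified.
Step 2: x = (40*67 + 23) mod 76 = 43 — exactly as logged.
Step 3: x = (40*43 + 23) mod 76 = 71 — verified.
Step 4: x = (40*71 + 23) mod 76 = 51 — confirmed correct.
Step 5: x = (40*51 + 23) mod 76 = 11 — in agreement.
Step 6: x = (40*11 + 23) mod 76 = 7 — in agreement.
Step 7: x = (40*7 + 23) mod 76 = 75 — agrees with the trace.
Step 8: x = (40*75 + 23) mod 76 = 59 — confirmed correct.
Step 9: x = (40*59 + 23) mod 76 = 27 — exactly as logged.
Step 10: x = (40*27 + 23) mod 76 = 39 — matches.
All steps check out; nothing to correct.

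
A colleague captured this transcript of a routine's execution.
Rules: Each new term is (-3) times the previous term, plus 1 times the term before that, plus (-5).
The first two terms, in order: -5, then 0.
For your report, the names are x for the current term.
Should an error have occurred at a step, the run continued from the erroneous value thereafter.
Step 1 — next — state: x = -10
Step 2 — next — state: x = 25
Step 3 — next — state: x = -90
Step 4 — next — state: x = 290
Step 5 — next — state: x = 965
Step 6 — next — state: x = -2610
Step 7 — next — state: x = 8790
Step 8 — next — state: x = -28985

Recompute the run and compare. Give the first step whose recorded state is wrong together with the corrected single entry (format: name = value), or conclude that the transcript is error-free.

1. x = -3*(0) + (1)*(-5) + (-5) = -10 (confirmed correct)
2. x = -3*(-10) + (1)*(0) + (-5) = 25 (in agreement)
3. x = -3*(25) + (1)*(-10) + (-5) = -90 (no discrepancy)
4. x = -3*(-90) + (1)*(25) + (-5) = 290 (matches)
5. x = -3*(290) + (1)*(-90) + (-5) = -965 (first mismatch against the transcript)
The audit stops at step 5: the recorded entry is wrong and should be x = -965.

step 5, x = -965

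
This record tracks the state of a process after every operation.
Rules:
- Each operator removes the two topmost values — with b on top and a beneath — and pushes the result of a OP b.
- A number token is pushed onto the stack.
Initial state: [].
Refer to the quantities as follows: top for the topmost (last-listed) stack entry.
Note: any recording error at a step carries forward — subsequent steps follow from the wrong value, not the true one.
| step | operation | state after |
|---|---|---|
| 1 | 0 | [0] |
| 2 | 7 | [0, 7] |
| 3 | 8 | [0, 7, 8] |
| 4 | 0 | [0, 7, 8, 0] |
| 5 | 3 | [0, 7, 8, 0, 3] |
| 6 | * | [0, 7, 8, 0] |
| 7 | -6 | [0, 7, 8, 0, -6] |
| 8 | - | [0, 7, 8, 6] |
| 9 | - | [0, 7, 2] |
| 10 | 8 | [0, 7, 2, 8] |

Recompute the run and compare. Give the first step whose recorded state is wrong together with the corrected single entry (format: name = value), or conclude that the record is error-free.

no error

1. push 0: top = 0 (consistent with the record)
2. push 7: top = 7 (confirmed correct)
3. push 8: top = 8 (in agreement)
4. push 0: top = 0 (confirmed correct)
5. push 3: top = 3 (checks out)
6. 0 * 3 = 0 (no discrepancy)
7. push -6: top = -6 (consistent with the record)
8. 0 - -6 = 6 (consistent with the record)
9. 8 - 6 = 2 (in agreement)
10. push 8: top = 8 (same as recorded)
The whole run recomputes cleanly — no discrepancies.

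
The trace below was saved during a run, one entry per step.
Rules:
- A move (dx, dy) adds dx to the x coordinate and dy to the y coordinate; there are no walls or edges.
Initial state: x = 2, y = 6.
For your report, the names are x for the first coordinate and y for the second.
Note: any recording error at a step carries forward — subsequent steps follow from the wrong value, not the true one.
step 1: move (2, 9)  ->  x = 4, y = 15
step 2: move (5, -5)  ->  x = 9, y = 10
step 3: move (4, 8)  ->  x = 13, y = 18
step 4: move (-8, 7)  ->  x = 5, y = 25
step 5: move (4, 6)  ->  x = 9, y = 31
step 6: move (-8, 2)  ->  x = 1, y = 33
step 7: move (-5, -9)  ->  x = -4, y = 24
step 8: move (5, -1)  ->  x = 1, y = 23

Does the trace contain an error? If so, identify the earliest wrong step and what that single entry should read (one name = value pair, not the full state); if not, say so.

step 1: x = 2 + (2) = 4, y = 6 + (9) = 15 -> same as recorded
step 2: x = 4 + (5) = 9, y = 15 + (-5) = 10 -> matches
step 3: x = 9 + (4) = 13, y = 10 + (8) = 18 -> in agreement
step 4: x = 13 + (-8) = 5, y = 18 + (7) = 25 -> matches
step 5: x = 5 + (4) = 9, y = 25 + (6) = 31 -> checks out
step 6: x = 9 + (-8) = 1, y = 31 + (2) = 33 -> no discrepancy
step 7: x = 1 + (-5) = -4, y = 33 + (-9) = 24 -> consistent with the trace
step 8: x = -4 + (5) = 1, y = 24 + (-1) = 23 -> in agreement
Nothing is out of place; the run is error-free.

no error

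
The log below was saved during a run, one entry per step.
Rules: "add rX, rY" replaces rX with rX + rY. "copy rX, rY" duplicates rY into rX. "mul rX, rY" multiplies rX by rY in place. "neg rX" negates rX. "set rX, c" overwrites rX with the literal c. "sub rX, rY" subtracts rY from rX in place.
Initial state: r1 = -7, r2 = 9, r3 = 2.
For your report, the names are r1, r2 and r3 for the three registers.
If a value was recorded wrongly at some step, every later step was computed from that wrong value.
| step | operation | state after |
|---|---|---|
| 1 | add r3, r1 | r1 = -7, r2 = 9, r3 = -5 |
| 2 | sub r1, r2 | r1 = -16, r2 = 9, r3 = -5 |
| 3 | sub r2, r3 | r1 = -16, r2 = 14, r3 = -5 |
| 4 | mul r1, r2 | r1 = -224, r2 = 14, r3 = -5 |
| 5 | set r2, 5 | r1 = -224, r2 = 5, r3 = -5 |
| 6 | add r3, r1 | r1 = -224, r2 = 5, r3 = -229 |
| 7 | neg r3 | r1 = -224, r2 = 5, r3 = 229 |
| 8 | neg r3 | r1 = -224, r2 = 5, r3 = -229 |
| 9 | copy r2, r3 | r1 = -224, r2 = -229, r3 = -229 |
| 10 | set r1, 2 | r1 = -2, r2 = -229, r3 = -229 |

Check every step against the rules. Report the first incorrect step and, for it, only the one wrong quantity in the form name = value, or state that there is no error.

step 10, r1 = 2

step 1: r3 = 2 + -7 = -5 -> exactly as logged
step 2: r1 = -7 - 9 = -16 -> matches
step 3: r2 = 9 - -5 = 14 -> consistent with the log
step 4: r1 = -16 * 14 = -224 -> verified
step 5: r2 = 5 -> consistent with the log
step 6: r3 = -5 + -224 = -229 -> consistent with the log
step 7: r3 = -(-229) = 229 -> checks out
step 8: r3 = -(229) = -229 -> agrees with the log
step 9: r2 = -229 -> agrees with the log
step 10: r1 = 2 -> the entry is off here
Step 10 is the first one off; corrected, r1 = 2.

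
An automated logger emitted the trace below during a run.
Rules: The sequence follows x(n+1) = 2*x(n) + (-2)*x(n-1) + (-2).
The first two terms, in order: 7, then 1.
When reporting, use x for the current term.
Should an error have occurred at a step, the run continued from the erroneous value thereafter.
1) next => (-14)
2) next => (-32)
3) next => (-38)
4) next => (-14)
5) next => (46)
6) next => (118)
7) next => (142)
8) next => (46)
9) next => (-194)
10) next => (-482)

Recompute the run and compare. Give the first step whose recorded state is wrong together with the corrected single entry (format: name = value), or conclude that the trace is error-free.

no error

Recomputing the run from the initial state:
step 1: x = -14
step 2: x = -32
step 3: x = -38
step 4: x = -14
step 5: x = 46
step 6: x = 118
step 7: x = 142
step 8: x = 46
step 9: x = -194
step 10: x = -482
This matches the trace at every step.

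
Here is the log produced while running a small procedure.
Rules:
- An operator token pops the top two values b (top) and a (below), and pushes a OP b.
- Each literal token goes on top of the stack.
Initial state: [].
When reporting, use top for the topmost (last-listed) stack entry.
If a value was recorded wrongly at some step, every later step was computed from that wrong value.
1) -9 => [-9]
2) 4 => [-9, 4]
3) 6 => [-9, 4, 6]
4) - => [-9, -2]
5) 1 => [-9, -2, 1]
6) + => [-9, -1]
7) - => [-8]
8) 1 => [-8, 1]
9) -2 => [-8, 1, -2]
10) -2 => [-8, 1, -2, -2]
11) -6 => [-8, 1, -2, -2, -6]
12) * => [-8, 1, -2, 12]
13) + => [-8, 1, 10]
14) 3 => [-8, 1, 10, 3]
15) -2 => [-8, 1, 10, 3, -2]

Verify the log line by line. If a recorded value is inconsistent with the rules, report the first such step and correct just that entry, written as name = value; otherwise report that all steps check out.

Step 1: push -9: top = -9 — verified.
Step 2: push 4: top = 4 — verified.
Step 3: push 6: top = 6 — exactly as logged.
Step 4: 4 - 6 = -2 — confirmed correct.
Step 5: push 1: top = 1 — consistent with the log.
Step 6: -2 + 1 = -1 — matches.
Step 7: -9 - -1 = -8 — exactly as logged.
Step 8: push 1: top = 1 — same as recorded.
Step 9: push -2: top = -2 — same as recorded.
Step 10: push -2: top = -2 — consistent with the log.
Step 11: push -6: top = -6 — verified.
Step 12: -2 * -6 = 12 — consistent with the log.
Step 13: -2 + 12 = 10 — no discrepancy.
Step 14: push 3: top = 3 — checks out.
Step 15: push -2: top = -2 — exactly as logged.
No step deviates from the rules.

no error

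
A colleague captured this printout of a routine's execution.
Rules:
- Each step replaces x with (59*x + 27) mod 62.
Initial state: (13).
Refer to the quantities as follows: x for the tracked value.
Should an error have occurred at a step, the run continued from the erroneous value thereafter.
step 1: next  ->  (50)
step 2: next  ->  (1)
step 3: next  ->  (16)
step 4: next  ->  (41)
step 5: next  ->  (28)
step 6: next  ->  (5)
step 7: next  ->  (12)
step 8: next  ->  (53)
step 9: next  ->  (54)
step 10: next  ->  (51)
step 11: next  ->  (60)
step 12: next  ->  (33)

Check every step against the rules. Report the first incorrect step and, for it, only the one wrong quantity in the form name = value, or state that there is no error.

step 1: x = (59*13 + 27) mod 62 = 50 -> confirmed correct
step 2: x = (59*50 + 27) mod 62 = 1 -> no discrepancy
step 3: x = (59*1 + 27) mod 62 = 24 -> the printout has a different value
That makes step 3 the first incorrect line — x = 24 is what it should show.

step 3, x = 24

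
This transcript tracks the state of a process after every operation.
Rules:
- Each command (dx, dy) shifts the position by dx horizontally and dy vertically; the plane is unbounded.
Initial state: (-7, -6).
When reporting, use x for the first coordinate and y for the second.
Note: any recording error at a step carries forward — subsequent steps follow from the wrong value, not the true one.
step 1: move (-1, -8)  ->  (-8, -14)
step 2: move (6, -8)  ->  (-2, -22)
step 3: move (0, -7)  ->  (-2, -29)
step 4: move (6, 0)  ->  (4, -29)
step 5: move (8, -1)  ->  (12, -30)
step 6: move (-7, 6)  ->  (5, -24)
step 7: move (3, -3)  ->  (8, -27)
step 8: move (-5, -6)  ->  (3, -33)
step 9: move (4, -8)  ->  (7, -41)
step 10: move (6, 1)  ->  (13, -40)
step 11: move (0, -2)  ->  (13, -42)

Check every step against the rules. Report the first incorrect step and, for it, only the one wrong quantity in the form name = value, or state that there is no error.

Recomputing the run from the initial state:
step 1: x = -8, y = -14
step 2: x = -2, y = -22
step 3: x = -2, y = -29
step 4: x = 4, y = -29
step 5: x = 12, y = -30
step 6: x = 5, y = -24
step 7: x = 8, y = -27
step 8: x = 3, y = -33
step 9: x = 7, y = -41
step 10: x = 13, y = -40
step 11: x = 13, y = -42
This matches the transcript at every step.

no error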